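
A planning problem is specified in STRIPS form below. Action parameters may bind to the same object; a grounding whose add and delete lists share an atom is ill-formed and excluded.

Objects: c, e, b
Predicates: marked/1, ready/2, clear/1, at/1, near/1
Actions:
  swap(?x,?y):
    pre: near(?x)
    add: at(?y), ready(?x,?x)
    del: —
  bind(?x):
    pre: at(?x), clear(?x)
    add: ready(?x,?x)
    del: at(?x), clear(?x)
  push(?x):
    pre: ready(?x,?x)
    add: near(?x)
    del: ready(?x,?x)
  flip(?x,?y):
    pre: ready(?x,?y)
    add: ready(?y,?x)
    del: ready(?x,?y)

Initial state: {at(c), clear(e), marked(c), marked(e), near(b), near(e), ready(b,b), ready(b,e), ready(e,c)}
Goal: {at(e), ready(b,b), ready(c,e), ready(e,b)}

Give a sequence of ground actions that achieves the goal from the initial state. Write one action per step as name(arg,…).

1. swap(e,e)  →  {at(c), at(e), clear(e), marked(c), marked(e), near(b), near(e), ready(b,b), ready(b,e), ready(e,c), ready(e,e)}
2. flip(e,c)  →  {at(c), at(e), clear(e), marked(c), marked(e), near(b), near(e), ready(b,b), ready(b,e), ready(c,e), ready(e,e)}
3. flip(b,e)  →  {at(c), at(e), clear(e), marked(c), marked(e), near(b), near(e), ready(b,b), ready(c,e), ready(e,b), ready(e,e)}

swap(e,e); flip(e,c); flip(b,e)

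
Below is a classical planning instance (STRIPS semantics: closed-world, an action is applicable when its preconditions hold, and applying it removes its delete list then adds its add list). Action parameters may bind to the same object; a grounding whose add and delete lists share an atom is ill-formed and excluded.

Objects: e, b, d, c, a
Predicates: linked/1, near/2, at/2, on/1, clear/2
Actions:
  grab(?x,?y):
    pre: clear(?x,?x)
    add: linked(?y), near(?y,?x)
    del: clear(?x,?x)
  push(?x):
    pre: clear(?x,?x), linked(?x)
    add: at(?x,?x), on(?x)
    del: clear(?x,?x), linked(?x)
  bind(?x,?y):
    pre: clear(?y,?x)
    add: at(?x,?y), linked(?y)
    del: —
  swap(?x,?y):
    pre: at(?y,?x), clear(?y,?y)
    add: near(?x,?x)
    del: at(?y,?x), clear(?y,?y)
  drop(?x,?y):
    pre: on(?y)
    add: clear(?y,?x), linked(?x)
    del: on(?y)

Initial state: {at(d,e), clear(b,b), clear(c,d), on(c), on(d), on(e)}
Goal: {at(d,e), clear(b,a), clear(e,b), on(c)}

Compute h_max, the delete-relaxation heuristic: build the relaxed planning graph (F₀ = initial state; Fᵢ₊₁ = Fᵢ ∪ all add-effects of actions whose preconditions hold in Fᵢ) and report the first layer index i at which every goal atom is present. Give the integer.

3

F0 = init (6 atoms)
F1 = F0 ∪ {at(b,b), at(d,c), clear(c,a), clear(c,b), clear(c,c), clear(c,e), clear(d,a), clear(d,b), clear(d,c), clear(d,d), clear(d,e), clear(e,a), clear(e,b), clear(e,c), clear(e,d), clear(e,e), linked(a), linked(b), linked(c), linked(d), linked(e), near(a,b), near(b,b), near(c,b), near(d,b), near(e,b)}  (32 atoms)
F2 = F1 ∪ {at(a,c), at(a,d), at(a,e), at(b,c), at(b,d), at(b,e), at(c,c), at(c,d), at(c,e), at(d,d), at(e,c), at(e,d), at(e,e), near(a,c), near(a,d), near(a,e), near(b,c), near(b,d), near(b,e), near(c,c), near(c,d), near(c,e), near(d,c), near(d,d), near(d,e), near(e,c), near(e,d), near(e,e), on(b)}  (61 atoms)
F3 = F2 ∪ {clear(b,a), clear(b,c), clear(b,d), clear(b,e)}  (65 atoms)
goal ⊆ F3  ⇒  h_max = 3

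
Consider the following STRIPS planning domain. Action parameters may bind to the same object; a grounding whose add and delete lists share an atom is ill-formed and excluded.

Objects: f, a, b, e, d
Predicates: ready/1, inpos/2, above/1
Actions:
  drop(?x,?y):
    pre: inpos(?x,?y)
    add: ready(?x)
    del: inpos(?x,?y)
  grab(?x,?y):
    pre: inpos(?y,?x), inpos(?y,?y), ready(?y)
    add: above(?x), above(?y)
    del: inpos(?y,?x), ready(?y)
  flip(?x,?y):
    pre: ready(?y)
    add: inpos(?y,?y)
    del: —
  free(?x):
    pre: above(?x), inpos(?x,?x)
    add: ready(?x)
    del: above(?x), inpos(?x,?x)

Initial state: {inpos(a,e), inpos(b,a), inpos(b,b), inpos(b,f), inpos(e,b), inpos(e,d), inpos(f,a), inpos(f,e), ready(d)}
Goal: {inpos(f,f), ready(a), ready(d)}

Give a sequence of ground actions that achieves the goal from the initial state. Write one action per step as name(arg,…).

drop(f,a); drop(a,e); flip(f,f)

1. drop(f,a)  →  {inpos(a,e), inpos(b,a), inpos(b,b), inpos(b,f), inpos(e,b), inpos(e,d), inpos(f,e), ready(d), ready(f)}
2. drop(a,e)  →  {inpos(b,a), inpos(b,b), inpos(b,f), inpos(e,b), inpos(e,d), inpos(f,e), ready(a), ready(d), ready(f)}
3. flip(f,f)  →  {inpos(b,a), inpos(b,b), inpos(b,f), inpos(e,b), inpos(e,d), inpos(f,e), inpos(f,f), ready(a), ready(d), ready(f)}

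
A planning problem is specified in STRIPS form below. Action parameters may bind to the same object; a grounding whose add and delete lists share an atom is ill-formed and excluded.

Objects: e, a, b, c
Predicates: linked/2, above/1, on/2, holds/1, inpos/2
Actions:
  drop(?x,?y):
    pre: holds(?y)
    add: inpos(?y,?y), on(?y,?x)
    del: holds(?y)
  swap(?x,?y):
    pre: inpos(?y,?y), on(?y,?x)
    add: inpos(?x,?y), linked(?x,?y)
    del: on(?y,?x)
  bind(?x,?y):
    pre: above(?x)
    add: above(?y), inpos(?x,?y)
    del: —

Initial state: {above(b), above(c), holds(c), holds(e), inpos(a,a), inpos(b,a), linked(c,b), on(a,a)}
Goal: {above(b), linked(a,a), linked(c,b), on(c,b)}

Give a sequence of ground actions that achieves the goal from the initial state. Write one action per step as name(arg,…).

drop(b,c); swap(a,a)

1. drop(b,c)  →  {above(b), above(c), holds(e), inpos(a,a), inpos(b,a), inpos(c,c), linked(c,b), on(a,a), on(c,b)}
2. swap(a,a)  →  {above(b), above(c), holds(e), inpos(a,a), inpos(b,a), inpos(c,c), linked(a,a), linked(c,b), on(c,b)}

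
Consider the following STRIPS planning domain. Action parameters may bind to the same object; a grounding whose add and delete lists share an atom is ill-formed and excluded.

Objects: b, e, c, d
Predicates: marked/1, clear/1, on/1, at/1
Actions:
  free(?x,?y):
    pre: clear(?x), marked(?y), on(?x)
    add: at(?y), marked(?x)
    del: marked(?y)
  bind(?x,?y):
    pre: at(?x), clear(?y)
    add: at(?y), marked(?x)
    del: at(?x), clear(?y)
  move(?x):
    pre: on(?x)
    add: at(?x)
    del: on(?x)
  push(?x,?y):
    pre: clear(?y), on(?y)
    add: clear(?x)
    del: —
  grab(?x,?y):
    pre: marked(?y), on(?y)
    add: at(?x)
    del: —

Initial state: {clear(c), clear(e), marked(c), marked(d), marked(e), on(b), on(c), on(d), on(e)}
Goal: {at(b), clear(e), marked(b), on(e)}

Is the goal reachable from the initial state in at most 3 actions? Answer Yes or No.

Yes

1. move(b)  →  {at(b), clear(c), clear(e), marked(c), marked(d), marked(e), on(c), on(d), on(e)}
2. bind(b,c)  →  {at(c), clear(e), marked(b), marked(c), marked(d), marked(e), on(c), on(d), on(e)}
3. grab(b,e)  →  {at(b), at(c), clear(e), marked(b), marked(c), marked(d), marked(e), on(c), on(d), on(e)}
optimal plan length = 3; 3 ≤ 3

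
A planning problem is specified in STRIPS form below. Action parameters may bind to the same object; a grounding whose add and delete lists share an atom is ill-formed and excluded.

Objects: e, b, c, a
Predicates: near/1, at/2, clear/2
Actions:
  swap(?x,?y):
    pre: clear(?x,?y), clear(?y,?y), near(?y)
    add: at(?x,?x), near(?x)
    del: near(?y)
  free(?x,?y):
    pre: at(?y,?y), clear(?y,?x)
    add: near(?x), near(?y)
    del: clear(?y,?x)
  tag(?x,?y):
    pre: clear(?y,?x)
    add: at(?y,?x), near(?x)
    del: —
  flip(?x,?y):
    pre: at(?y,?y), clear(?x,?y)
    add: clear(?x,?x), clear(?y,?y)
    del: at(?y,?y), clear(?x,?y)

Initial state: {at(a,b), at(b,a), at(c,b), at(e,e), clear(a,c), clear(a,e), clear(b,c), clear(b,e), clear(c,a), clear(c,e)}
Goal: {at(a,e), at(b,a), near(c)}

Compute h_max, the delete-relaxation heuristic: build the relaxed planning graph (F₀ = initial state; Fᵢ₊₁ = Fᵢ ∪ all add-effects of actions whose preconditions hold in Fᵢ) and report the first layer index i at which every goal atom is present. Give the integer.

1

F0 = init (10 atoms)
F1 = F0 ∪ {at(a,c), at(a,e), at(b,c), at(b,e), at(c,a), at(c,e), clear(a,a), clear(b,b), clear(c,c), clear(e,e), near(a), near(c), near(e)}  (23 atoms)
goal ⊆ F1  ⇒  h_max = 1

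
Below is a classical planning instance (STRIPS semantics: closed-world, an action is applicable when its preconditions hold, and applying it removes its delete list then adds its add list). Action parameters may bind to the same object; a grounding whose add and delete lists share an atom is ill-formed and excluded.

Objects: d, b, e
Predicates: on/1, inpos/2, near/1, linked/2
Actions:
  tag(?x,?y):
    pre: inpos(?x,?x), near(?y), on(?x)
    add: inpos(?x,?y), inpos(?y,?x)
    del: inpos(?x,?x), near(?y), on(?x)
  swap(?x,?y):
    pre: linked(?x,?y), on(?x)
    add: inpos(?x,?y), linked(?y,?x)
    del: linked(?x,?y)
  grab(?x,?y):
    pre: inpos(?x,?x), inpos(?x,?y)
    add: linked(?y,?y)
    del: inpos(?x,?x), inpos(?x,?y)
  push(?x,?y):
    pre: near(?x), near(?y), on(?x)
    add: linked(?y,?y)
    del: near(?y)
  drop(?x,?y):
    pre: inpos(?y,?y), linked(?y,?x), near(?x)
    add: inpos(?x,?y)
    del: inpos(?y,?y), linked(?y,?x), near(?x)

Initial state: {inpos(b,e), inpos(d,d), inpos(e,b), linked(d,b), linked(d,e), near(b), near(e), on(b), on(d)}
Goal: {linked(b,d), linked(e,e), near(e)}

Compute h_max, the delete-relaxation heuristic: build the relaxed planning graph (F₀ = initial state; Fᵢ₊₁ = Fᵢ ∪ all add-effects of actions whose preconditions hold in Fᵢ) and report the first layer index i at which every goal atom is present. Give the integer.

F0 = init (9 atoms)
F1 = F0 ∪ {inpos(b,d), inpos(d,b), inpos(d,e), inpos(e,d), linked(b,b), linked(b,d), linked(d,d), linked(e,d), linked(e,e)}  (18 atoms)
goal ⊆ F1  ⇒  h_max = 1

1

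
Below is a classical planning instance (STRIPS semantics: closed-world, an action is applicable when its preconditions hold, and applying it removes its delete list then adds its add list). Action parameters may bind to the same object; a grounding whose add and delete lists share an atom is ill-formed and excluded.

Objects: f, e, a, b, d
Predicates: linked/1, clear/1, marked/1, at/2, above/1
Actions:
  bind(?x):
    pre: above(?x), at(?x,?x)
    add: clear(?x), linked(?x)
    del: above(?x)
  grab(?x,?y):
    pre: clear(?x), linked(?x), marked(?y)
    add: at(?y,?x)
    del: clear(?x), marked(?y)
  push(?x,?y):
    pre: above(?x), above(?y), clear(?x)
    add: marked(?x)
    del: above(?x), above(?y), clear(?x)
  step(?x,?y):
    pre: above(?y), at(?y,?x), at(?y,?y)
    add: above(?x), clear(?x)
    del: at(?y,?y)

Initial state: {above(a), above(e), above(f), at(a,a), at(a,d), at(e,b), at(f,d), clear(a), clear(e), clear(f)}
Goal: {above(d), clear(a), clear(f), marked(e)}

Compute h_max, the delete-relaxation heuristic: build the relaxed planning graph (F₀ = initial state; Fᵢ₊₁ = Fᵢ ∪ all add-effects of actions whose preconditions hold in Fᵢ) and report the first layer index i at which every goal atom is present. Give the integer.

1

F0 = init (10 atoms)
F1 = F0 ∪ {above(d), clear(d), linked(a), marked(a), marked(e), marked(f)}  (16 atoms)
goal ⊆ F1  ⇒  h_max = 1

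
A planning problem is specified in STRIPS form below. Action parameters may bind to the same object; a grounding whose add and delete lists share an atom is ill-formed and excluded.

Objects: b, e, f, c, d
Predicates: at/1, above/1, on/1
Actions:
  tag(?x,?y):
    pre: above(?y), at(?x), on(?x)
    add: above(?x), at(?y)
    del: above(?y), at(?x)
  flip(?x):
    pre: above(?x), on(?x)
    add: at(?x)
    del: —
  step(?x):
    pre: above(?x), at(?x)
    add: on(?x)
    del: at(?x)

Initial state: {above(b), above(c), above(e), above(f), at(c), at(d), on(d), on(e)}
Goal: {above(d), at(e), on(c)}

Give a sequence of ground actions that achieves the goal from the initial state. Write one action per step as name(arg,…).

tag(d,e); step(c)

1. tag(d,e)  →  {above(b), above(c), above(d), above(f), at(c), at(e), on(d), on(e)}
2. step(c)  →  {above(b), above(c), above(d), above(f), at(e), on(c), on(d), on(e)}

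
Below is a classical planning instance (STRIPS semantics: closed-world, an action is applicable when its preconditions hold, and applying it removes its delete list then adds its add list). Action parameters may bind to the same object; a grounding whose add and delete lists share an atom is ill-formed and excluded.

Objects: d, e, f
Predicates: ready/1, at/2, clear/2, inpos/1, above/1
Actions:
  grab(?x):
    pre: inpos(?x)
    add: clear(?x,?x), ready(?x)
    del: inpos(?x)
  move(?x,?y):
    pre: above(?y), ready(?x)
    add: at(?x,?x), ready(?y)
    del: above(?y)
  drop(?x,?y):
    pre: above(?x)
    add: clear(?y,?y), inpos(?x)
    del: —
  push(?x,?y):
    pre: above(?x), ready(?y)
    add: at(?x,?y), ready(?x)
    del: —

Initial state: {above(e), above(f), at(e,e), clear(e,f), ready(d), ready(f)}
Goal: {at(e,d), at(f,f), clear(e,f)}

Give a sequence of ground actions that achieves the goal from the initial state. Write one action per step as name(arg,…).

1. move(f,f)  →  {above(e), at(e,e), at(f,f), clear(e,f), ready(d), ready(f)}
2. push(e,d)  →  {above(e), at(e,d), at(e,e), at(f,f), clear(e,f), ready(d), ready(e), ready(f)}

move(f,f); push(e,d)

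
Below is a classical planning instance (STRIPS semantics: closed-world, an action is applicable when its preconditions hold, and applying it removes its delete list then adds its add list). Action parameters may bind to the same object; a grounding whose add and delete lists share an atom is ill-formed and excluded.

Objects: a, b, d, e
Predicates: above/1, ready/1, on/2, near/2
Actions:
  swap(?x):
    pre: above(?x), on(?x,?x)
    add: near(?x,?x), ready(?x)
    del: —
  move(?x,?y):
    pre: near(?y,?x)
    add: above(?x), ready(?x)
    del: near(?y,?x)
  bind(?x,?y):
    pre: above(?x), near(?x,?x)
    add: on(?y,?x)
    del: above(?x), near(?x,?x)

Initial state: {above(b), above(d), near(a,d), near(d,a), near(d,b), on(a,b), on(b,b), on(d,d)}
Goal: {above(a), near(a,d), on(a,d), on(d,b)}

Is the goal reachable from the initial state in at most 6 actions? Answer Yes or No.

Yes

1. swap(b)  →  {above(b), above(d), near(a,d), near(b,b), near(d,a), near(d,b), on(a,b), on(b,b), on(d,d), ready(b)}
2. swap(d)  →  {above(b), above(d), near(a,d), near(b,b), near(d,a), near(d,b), near(d,d), on(a,b), on(b,b), on(d,d), ready(b), ready(d)}
3. move(a,d)  →  {above(a), above(b), above(d), near(a,d), near(b,b), near(d,b), near(d,d), on(a,b), on(b,b), on(d,d), ready(a), ready(b), ready(d)}
4. bind(b,d)  →  {above(a), above(d), near(a,d), near(d,b), near(d,d), on(a,b), on(b,b), on(d,b), on(d,d), ready(a), ready(b), ready(d)}
5. bind(d,a)  →  {above(a), near(a,d), near(d,b), on(a,b), on(a,d), on(b,b), on(d,b), on(d,d), ready(a), ready(b), ready(d)}
optimal plan length = 5; 5 ≤ 6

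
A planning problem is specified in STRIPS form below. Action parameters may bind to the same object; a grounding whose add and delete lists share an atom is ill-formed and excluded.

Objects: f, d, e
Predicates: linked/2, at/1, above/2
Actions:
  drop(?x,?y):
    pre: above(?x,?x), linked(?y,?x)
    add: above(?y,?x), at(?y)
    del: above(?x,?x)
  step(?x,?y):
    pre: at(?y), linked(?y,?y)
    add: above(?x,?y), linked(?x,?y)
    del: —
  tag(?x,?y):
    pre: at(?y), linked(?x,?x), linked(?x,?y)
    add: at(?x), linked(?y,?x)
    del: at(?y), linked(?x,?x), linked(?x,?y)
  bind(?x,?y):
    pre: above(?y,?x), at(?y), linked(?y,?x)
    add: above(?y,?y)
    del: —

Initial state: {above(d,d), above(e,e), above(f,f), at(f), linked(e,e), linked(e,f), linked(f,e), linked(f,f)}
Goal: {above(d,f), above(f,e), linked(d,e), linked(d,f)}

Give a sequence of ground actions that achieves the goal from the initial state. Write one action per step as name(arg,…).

1. drop(f,e)  →  {above(d,d), above(e,e), above(e,f), at(e), at(f), linked(e,e), linked(e,f), linked(f,e), linked(f,f)}
2. drop(e,f)  →  {above(d,d), above(e,f), above(f,e), at(e), at(f), linked(e,e), linked(e,f), linked(f,e), linked(f,f)}
3. step(d,f)  →  {above(d,d), above(d,f), above(e,f), above(f,e), at(e), at(f), linked(d,f), linked(e,e), linked(e,f), linked(f,e), linked(f,f)}
4. step(d,e)  →  {above(d,d), above(d,e), above(d,f), above(e,f), above(f,e), at(e), at(f), linked(d,e), linked(d,f), linked(e,e), linked(e,f), linked(f,e), linked(f,f)}

drop(f,e); drop(e,f); step(d,f); step(d,e)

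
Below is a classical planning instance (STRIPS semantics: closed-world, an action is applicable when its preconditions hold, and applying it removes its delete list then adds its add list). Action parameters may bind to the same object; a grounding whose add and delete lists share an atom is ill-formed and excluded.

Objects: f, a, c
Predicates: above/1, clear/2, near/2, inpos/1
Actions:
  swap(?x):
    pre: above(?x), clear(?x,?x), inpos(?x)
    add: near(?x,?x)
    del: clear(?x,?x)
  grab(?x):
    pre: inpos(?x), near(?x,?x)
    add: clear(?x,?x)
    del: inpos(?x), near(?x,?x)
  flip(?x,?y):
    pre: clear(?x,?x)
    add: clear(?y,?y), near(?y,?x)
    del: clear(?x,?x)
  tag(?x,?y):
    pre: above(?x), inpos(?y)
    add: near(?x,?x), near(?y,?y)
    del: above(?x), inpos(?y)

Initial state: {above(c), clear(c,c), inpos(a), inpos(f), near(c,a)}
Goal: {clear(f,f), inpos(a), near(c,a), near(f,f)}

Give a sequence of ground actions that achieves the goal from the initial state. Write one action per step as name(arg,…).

flip(c,f); tag(c,f)

1. flip(c,f)  →  {above(c), clear(f,f), inpos(a), inpos(f), near(c,a), near(f,c)}
2. tag(c,f)  →  {clear(f,f), inpos(a), near(c,a), near(c,c), near(f,c), near(f,f)}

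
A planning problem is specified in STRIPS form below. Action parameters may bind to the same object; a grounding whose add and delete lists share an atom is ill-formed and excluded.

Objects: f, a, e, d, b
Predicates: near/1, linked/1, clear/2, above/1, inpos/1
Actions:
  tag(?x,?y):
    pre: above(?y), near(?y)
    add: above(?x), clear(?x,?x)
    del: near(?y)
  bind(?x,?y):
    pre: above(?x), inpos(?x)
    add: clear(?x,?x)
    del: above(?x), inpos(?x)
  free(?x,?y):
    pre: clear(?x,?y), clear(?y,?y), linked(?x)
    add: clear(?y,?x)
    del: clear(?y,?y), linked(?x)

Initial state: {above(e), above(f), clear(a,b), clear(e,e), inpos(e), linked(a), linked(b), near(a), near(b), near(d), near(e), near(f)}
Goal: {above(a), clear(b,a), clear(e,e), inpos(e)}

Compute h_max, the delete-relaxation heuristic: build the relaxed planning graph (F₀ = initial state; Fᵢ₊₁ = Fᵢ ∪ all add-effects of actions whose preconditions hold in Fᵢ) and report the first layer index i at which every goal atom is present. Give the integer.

F0 = init (12 atoms)
F1 = F0 ∪ {above(a), above(b), above(d), clear(a,a), clear(b,b), clear(d,d), clear(f,f)}  (19 atoms)
F2 = F1 ∪ {clear(b,a)}  (20 atoms)
goal ⊆ F2  ⇒  h_max = 2

2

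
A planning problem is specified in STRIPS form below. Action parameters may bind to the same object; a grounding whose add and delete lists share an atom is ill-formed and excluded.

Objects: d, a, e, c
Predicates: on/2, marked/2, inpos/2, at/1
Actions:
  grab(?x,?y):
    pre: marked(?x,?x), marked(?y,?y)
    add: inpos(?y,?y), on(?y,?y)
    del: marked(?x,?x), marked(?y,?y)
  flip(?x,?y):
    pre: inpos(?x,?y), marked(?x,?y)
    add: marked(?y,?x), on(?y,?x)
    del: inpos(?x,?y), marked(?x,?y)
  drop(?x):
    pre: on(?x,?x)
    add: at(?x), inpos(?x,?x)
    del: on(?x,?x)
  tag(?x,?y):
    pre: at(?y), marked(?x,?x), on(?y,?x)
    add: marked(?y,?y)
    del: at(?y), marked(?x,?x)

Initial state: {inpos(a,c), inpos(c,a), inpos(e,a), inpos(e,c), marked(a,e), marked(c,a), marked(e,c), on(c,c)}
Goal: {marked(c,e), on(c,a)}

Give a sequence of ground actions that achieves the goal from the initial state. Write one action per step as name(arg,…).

1. flip(e,c)  →  {inpos(a,c), inpos(c,a), inpos(e,a), marked(a,e), marked(c,a), marked(c,e), on(c,c), on(c,e)}
2. flip(c,a)  →  {inpos(a,c), inpos(e,a), marked(a,c), marked(a,e), marked(c,e), on(a,c), on(c,c), on(c,e)}
3. flip(a,c)  →  {inpos(e,a), marked(a,e), marked(c,a), marked(c,e), on(a,c), on(c,a), on(c,c), on(c,e)}

flip(e,c); flip(c,a); flip(a,c)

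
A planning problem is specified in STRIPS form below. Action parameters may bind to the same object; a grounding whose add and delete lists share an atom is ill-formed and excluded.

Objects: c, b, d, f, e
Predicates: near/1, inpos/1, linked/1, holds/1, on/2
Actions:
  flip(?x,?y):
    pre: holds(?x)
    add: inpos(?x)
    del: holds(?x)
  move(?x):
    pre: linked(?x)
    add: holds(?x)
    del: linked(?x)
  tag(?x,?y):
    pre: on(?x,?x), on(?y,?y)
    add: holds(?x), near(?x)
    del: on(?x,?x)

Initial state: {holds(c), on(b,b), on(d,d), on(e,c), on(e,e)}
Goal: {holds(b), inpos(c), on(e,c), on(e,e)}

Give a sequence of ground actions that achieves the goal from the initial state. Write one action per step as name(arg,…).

1. flip(c,c)  →  {inpos(c), on(b,b), on(d,d), on(e,c), on(e,e)}
2. tag(b,b)  →  {holds(b), inpos(c), near(b), on(d,d), on(e,c), on(e,e)}

flip(c,c); tag(b,b)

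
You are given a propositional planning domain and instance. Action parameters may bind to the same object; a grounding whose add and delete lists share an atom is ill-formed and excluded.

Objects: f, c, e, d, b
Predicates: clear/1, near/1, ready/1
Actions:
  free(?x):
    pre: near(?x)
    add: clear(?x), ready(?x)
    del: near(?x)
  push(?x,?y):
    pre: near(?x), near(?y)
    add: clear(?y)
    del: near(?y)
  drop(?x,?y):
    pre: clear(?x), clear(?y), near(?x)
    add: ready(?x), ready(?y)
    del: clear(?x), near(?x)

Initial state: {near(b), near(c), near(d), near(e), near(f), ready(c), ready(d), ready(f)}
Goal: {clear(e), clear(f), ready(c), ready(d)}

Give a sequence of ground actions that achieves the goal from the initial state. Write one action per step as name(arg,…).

1. free(f)  →  {clear(f), near(b), near(c), near(d), near(e), ready(c), ready(d), ready(f)}
2. free(e)  →  {clear(e), clear(f), near(b), near(c), near(d), ready(c), ready(d), ready(e), ready(f)}

free(f); free(e)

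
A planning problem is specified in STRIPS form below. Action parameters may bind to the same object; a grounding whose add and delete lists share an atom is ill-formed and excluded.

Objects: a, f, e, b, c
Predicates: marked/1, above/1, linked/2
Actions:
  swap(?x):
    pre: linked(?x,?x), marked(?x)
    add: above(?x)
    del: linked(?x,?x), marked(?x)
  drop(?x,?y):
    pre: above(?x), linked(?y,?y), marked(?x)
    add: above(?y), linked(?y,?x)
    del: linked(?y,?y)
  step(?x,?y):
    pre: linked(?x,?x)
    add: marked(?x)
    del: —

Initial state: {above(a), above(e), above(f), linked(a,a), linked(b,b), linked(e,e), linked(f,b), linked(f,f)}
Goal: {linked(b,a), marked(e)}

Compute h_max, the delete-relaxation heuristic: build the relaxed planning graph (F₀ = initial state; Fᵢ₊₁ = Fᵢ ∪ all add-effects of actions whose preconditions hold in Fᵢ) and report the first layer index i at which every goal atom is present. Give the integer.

F0 = init (8 atoms)
F1 = F0 ∪ {marked(a), marked(b), marked(e), marked(f)}  (12 atoms)
F2 = F1 ∪ {above(b), linked(a,e), linked(a,f), linked(b,a), linked(b,e), linked(b,f), linked(e,a), linked(e,f), linked(f,a), linked(f,e)}  (22 atoms)
goal ⊆ F2  ⇒  h_max = 2

2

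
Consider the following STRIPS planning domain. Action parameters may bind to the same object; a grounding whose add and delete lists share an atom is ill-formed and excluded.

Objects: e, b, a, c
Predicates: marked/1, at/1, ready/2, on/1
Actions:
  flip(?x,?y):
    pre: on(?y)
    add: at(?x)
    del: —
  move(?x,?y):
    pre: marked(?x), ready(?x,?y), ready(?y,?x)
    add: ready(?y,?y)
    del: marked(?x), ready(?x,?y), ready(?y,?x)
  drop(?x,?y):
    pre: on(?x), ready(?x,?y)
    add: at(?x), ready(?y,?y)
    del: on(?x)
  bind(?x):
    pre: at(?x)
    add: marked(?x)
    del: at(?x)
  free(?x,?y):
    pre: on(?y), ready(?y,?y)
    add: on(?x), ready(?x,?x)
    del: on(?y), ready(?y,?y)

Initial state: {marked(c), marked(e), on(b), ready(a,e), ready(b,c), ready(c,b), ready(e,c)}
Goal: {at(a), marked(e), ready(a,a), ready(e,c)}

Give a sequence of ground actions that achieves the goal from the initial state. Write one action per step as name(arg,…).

flip(a,b); move(c,b); free(a,b)

1. flip(a,b)  →  {at(a), marked(c), marked(e), on(b), ready(a,e), ready(b,c), ready(c,b), ready(e,c)}
2. move(c,b)  →  {at(a), marked(e), on(b), ready(a,e), ready(b,b), ready(e,c)}
3. free(a,b)  →  {at(a), marked(e), on(a), ready(a,a), ready(a,e), ready(e,c)}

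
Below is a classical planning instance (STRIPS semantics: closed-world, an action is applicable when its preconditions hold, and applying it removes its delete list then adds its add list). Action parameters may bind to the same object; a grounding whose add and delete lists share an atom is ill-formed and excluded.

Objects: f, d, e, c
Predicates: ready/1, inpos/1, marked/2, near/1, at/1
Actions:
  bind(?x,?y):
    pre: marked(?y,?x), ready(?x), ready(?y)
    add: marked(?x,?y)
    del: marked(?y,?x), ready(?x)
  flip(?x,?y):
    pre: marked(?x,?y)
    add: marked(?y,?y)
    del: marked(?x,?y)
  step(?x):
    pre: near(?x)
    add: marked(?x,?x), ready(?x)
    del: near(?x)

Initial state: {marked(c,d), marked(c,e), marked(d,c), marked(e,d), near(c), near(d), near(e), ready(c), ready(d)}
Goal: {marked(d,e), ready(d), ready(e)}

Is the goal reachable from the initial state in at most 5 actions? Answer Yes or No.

Yes

1. step(e)  →  {marked(c,d), marked(c,e), marked(d,c), marked(e,d), marked(e,e), near(c), near(d), ready(c), ready(d), ready(e)}
2. bind(d,e)  →  {marked(c,d), marked(c,e), marked(d,c), marked(d,e), marked(e,e), near(c), near(d), ready(c), ready(e)}
3. step(d)  →  {marked(c,d), marked(c,e), marked(d,c), marked(d,d), marked(d,e), marked(e,e), near(c), ready(c), ready(d), ready(e)}
optimal plan length = 3; 3 ≤ 5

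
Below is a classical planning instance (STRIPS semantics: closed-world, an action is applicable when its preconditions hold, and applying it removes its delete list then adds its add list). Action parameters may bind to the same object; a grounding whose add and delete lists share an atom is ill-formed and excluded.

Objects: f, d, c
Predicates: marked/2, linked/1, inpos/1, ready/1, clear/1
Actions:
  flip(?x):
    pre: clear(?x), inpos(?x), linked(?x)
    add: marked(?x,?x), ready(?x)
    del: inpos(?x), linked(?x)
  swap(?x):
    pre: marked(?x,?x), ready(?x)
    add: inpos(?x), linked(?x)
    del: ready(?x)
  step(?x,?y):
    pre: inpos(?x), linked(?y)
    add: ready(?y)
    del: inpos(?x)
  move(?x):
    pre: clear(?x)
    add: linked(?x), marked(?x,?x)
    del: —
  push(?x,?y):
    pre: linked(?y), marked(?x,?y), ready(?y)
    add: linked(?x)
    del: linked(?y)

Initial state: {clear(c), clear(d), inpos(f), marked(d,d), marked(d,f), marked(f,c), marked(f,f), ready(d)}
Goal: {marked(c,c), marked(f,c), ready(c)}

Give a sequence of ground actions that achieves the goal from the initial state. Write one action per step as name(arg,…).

1. move(c)  →  {clear(c), clear(d), inpos(f), linked(c), marked(c,c), marked(d,d), marked(d,f), marked(f,c), marked(f,f), ready(d)}
2. step(f,c)  →  {clear(c), clear(d), linked(c), marked(c,c), marked(d,d), marked(d,f), marked(f,c), marked(f,f), ready(c), ready(d)}

move(c); step(f,c)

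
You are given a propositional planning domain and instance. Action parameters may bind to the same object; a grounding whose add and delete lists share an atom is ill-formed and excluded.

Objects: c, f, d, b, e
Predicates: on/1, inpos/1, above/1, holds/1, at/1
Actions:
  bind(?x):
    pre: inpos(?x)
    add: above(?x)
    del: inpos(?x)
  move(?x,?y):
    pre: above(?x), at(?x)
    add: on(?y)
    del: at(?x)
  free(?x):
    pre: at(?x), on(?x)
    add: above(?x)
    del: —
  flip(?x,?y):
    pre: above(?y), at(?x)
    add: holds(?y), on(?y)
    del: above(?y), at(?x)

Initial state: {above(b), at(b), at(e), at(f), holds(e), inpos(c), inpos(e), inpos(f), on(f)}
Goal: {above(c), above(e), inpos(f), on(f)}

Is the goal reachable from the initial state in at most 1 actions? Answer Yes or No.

1. bind(c)  →  {above(b), above(c), at(b), at(e), at(f), holds(e), inpos(e), inpos(f), on(f)}
2. bind(e)  →  {above(b), above(c), above(e), at(b), at(e), at(f), holds(e), inpos(f), on(f)}
optimal plan length = 2; 2 > 1

No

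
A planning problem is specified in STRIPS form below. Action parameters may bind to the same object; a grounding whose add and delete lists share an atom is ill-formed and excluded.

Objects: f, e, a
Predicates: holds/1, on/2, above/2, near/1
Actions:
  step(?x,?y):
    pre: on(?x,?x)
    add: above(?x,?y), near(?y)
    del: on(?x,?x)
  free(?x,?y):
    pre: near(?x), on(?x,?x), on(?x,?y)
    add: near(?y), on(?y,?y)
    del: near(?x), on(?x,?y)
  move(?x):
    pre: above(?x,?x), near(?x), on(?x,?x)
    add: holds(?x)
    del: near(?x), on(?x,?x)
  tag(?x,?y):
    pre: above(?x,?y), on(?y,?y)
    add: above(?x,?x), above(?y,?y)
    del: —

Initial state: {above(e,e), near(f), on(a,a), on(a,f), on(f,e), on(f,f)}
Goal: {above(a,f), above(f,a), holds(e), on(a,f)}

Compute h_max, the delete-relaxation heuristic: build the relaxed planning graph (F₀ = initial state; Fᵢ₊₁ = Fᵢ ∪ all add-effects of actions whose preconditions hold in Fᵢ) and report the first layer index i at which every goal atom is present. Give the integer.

2

F0 = init (6 atoms)
F1 = F0 ∪ {above(a,a), above(a,e), above(a,f), above(f,a), above(f,e), above(f,f), near(a), near(e), on(e,e)}  (15 atoms)
F2 = F1 ∪ {above(e,a), above(e,f), holds(a), holds(e), holds(f)}  (20 atoms)
goal ⊆ F2  ⇒  h_max = 2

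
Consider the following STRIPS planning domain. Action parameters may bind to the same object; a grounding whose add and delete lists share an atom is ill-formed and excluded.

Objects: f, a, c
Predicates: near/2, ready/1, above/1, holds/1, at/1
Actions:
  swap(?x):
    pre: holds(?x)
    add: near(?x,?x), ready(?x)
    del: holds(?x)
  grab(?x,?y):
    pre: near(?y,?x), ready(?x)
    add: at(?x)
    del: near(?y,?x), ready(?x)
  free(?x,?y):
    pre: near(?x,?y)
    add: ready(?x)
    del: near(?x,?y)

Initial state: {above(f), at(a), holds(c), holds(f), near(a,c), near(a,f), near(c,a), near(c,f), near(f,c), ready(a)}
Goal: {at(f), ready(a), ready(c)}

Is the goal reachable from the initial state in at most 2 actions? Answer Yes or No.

1. swap(f)  →  {above(f), at(a), holds(c), near(a,c), near(a,f), near(c,a), near(c,f), near(f,c), near(f,f), ready(a), ready(f)}
2. swap(c)  →  {above(f), at(a), near(a,c), near(a,f), near(c,a), near(c,c), near(c,f), near(f,c), near(f,f), ready(a), ready(c), ready(f)}
3. grab(f,f)  →  {above(f), at(a), at(f), near(a,c), near(a,f), near(c,a), near(c,c), near(c,f), near(f,c), ready(a), ready(c)}
optimal plan length = 3; 3 > 2

No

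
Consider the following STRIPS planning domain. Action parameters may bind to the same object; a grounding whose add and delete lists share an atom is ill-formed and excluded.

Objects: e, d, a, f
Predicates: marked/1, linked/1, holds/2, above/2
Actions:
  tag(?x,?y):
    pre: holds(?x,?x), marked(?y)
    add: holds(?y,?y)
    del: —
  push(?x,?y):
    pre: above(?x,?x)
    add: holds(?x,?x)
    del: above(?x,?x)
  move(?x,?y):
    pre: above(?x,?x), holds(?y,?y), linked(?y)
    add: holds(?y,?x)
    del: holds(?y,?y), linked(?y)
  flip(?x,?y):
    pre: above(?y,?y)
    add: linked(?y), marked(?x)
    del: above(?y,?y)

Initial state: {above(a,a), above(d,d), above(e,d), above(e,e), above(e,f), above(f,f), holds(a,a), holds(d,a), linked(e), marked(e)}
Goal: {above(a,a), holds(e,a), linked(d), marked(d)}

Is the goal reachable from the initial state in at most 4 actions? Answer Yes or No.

1. tag(a,e)  →  {above(a,a), above(d,d), above(e,d), above(e,e), above(e,f), above(f,f), holds(a,a), holds(d,a), holds(e,e), linked(e), marked(e)}
2. move(a,e)  →  {above(a,a), above(d,d), above(e,d), above(e,e), above(e,f), above(f,f), holds(a,a), holds(d,a), holds(e,a), marked(e)}
3. flip(d,d)  →  {above(a,a), above(e,d), above(e,e), above(e,f), above(f,f), holds(a,a), holds(d,a), holds(e,a), linked(d), marked(d), marked(e)}
optimal plan length = 3; 3 ≤ 4

Yes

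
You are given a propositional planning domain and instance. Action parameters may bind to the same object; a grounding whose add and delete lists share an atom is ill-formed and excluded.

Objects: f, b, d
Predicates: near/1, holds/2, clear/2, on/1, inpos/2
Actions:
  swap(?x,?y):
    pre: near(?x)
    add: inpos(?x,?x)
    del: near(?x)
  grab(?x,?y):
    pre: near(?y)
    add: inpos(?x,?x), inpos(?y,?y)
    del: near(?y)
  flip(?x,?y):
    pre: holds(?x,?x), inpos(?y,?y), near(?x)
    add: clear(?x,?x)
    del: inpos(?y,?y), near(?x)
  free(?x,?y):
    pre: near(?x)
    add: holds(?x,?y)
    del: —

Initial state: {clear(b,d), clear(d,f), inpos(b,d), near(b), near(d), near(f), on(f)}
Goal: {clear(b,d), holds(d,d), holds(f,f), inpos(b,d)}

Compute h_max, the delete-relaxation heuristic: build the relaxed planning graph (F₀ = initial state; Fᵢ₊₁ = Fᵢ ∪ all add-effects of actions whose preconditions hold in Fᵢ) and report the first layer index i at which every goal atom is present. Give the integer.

F0 = init (7 atoms)
F1 = F0 ∪ {holds(b,b), holds(b,d), holds(b,f), holds(d,b), holds(d,d), holds(d,f), holds(f,b), holds(f,d), holds(f,f), inpos(b,b), inpos(d,d), inpos(f,f)}  (19 atoms)
goal ⊆ F1  ⇒  h_max = 1

1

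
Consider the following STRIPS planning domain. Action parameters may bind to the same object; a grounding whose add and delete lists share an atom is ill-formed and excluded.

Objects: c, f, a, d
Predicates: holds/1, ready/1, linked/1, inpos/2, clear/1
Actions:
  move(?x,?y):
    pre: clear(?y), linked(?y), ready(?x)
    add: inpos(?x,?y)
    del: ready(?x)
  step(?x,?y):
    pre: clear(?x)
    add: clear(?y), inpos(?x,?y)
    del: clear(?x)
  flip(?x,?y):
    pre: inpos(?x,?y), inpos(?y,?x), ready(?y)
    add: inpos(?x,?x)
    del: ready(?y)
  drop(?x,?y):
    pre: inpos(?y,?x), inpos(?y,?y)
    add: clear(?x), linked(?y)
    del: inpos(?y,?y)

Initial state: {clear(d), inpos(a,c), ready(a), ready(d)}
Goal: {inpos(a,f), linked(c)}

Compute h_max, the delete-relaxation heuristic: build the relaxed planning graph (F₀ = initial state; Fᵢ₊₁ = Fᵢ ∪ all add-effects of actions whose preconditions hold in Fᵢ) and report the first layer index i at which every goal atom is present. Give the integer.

4

F0 = init (4 atoms)
F1 = F0 ∪ {clear(a), clear(c), clear(f), inpos(d,a), inpos(d,c), inpos(d,f)}  (10 atoms)
F2 = F1 ∪ {inpos(a,d), inpos(a,f), inpos(c,a), inpos(c,d), inpos(c,f), inpos(f,a), inpos(f,c), inpos(f,d)}  (18 atoms)
F3 = F2 ∪ {inpos(a,a), inpos(c,c), inpos(d,d), inpos(f,f)}  (22 atoms)
F4 = F3 ∪ {linked(a), linked(c), linked(d), linked(f)}  (26 atoms)
goal ⊆ F4  ⇒  h_max = 4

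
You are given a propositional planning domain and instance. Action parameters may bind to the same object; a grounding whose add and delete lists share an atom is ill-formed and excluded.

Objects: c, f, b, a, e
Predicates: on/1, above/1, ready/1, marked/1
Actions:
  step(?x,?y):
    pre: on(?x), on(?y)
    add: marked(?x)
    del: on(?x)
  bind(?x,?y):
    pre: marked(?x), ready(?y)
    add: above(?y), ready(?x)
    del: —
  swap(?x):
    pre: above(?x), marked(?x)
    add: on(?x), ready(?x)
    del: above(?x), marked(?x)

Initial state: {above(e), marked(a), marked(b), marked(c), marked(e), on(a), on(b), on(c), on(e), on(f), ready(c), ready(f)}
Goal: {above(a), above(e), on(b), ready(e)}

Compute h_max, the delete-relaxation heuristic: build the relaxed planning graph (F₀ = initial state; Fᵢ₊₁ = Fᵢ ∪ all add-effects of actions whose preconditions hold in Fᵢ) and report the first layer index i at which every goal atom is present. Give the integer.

F0 = init (12 atoms)
F1 = F0 ∪ {above(c), above(f), marked(f), ready(a), ready(b), ready(e)}  (18 atoms)
F2 = F1 ∪ {above(a), above(b)}  (20 atoms)
goal ⊆ F2  ⇒  h_max = 2

2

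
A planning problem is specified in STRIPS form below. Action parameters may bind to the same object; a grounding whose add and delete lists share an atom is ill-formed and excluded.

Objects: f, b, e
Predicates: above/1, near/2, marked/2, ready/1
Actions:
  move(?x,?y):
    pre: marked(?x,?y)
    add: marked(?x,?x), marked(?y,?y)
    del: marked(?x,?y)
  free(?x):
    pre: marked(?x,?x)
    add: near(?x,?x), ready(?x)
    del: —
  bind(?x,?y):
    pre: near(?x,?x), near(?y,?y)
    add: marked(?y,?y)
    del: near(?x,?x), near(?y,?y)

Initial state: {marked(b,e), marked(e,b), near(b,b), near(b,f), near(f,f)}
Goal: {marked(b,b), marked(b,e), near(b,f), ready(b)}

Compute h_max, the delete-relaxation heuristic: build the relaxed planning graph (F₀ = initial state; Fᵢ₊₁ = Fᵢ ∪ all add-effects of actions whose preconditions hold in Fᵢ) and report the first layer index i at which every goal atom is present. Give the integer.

2

F0 = init (5 atoms)
F1 = F0 ∪ {marked(b,b), marked(e,e), marked(f,f)}  (8 atoms)
F2 = F1 ∪ {near(e,e), ready(b), ready(e), ready(f)}  (12 atoms)
goal ⊆ F2  ⇒  h_max = 2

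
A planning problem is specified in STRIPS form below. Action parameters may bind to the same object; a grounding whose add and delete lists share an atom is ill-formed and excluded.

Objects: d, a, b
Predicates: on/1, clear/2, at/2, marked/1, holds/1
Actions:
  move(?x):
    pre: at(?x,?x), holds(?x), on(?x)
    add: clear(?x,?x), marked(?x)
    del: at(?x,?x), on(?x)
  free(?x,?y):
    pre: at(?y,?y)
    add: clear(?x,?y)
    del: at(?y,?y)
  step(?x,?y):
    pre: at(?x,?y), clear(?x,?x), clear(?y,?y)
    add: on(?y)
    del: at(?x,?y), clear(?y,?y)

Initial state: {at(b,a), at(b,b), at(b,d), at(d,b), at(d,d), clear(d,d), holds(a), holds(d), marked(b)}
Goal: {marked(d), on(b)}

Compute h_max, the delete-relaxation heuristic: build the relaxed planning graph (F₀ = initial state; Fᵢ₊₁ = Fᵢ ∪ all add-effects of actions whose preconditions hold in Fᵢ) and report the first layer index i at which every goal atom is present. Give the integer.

F0 = init (9 atoms)
F1 = F0 ∪ {clear(a,b), clear(a,d), clear(b,b), clear(b,d), clear(d,b), on(d)}  (15 atoms)
F2 = F1 ∪ {marked(d), on(b)}  (17 atoms)
goal ⊆ F2  ⇒  h_max = 2

2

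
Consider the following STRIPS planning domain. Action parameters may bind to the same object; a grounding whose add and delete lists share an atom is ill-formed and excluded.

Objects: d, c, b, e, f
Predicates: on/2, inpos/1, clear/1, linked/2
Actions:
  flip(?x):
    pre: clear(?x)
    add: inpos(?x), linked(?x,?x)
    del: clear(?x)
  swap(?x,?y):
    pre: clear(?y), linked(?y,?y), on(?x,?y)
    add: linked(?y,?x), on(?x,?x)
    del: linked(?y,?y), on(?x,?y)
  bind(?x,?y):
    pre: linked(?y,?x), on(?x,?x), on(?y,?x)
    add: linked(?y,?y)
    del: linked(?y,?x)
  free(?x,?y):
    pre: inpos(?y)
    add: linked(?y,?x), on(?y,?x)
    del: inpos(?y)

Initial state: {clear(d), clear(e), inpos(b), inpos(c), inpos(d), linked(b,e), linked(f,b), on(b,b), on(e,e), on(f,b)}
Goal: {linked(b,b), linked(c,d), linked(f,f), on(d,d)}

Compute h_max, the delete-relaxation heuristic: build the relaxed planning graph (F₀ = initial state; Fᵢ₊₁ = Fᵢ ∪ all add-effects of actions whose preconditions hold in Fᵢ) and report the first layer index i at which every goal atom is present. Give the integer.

F0 = init (10 atoms)
F1 = F0 ∪ {inpos(e), linked(b,b), linked(b,c), linked(b,d), linked(b,f), linked(c,b), linked(c,c), linked(c,d), linked(c,e), linked(c,f), linked(d,b), linked(d,c), linked(d,d), linked(d,e), linked(d,f), linked(e,e), linked(f,f), on(b,c), on(b,d), on(b,e), on(b,f), on(c,b), on(c,c), on(c,d), on(c,e), on(c,f), on(d,b), on(d,c), on(d,d), on(d,e), on(d,f)}  (41 atoms)
goal ⊆ F1  ⇒  h_max = 1

1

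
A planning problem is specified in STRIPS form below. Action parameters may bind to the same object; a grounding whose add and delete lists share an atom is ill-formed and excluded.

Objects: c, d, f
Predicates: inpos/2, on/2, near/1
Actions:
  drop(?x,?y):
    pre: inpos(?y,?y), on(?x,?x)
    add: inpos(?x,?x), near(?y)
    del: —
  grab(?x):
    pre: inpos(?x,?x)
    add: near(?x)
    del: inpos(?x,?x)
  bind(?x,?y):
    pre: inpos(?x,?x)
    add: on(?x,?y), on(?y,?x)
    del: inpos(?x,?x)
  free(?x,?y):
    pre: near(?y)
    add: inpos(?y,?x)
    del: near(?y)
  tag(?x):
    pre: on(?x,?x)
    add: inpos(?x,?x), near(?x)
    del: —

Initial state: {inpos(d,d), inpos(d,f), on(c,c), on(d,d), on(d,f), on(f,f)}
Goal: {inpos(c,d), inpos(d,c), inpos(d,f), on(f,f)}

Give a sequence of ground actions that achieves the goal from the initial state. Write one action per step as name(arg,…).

1. drop(c,d)  →  {inpos(c,c), inpos(d,d), inpos(d,f), near(d), on(c,c), on(d,d), on(d,f), on(f,f)}
2. drop(c,c)  →  {inpos(c,c), inpos(d,d), inpos(d,f), near(c), near(d), on(c,c), on(d,d), on(d,f), on(f,f)}
3. free(c,d)  →  {inpos(c,c), inpos(d,c), inpos(d,d), inpos(d,f), near(c), on(c,c), on(d,d), on(d,f), on(f,f)}
4. free(d,c)  →  {inpos(c,c), inpos(c,d), inpos(d,c), inpos(d,d), inpos(d,f), on(c,c), on(d,d), on(d,f), on(f,f)}

drop(c,d); drop(c,c); free(c,d); free(d,c)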